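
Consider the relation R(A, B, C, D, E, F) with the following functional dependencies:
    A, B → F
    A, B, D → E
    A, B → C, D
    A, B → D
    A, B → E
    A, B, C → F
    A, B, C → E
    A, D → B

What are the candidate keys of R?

{A, B}, {A, D}

{A} never appears on the right of any FD, so every key must include it.
{A, B}⁺ = {A, B, C, D, E, F}, which is every attribute, so {A, B} is a candidate key.
{A, D}⁺ = {A, B, C, D, E, F}, which is every attribute, so {A, D} is a candidate key.
No proper subset of any of these is a key, and no other minimal superkey exists.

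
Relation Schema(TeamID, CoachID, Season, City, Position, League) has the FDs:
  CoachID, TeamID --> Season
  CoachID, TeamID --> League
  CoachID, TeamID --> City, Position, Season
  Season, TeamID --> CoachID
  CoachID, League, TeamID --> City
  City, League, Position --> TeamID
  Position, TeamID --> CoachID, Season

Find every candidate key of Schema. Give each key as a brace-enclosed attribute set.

{City, League, Position}, {CoachID, TeamID}, {Position, TeamID}, {Season, TeamID}

{CoachID, TeamID}⁺ = {City, CoachID, League, Position, Season, TeamID} — all of the relation — so {CoachID, TeamID} is a candidate key.
{Position, TeamID}⁺ = {City, CoachID, League, Position, Season, TeamID} — all of the relation — so {Position, TeamID} is a candidate key.
{Season, TeamID}⁺ = {City, CoachID, League, Position, Season, TeamID} — all of the relation — so {Season, TeamID} is a candidate key.
{City, League, Position}⁺ = {City, CoachID, League, Position, Season, TeamID} — all of the relation — so {City, League, Position} is a candidate key.
These are minimal and exhaustive — every other superkey contains one of them.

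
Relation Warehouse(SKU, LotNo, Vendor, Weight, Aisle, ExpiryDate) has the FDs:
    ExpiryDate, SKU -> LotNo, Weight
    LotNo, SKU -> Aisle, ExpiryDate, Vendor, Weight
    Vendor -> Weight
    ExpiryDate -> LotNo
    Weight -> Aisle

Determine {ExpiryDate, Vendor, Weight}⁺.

{Aisle, ExpiryDate, LotNo, Vendor, Weight}

Start with {ExpiryDate, Vendor, Weight}.
ExpiryDate -> LotNo applies; add {LotNo} → now {ExpiryDate, LotNo, Vendor, Weight}.
Weight -> Aisle applies; add {Aisle} → now {Aisle, ExpiryDate, LotNo, Vendor, Weight}.
No further FD applies.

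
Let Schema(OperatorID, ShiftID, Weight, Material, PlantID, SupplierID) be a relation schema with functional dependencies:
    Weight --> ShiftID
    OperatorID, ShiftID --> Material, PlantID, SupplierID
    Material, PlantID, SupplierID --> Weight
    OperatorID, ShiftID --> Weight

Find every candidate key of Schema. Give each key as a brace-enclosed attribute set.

{Material, OperatorID, PlantID, SupplierID}, {OperatorID, ShiftID}, {OperatorID, Weight}

{OperatorID} never appears on the right of any FD, so every key must include it.
Closure of {OperatorID, ShiftID} is {Material, OperatorID, PlantID, ShiftID, SupplierID, Weight}, the whole schema; {OperatorID, ShiftID} is a candidate key.
Closure of {OperatorID, Weight} is {Material, OperatorID, PlantID, ShiftID, SupplierID, Weight}, the whole schema; {OperatorID, Weight} is a candidate key.
Closure of {Material, OperatorID, PlantID, SupplierID} is {Material, OperatorID, PlantID, ShiftID, SupplierID, Weight}, the whole schema; {Material, OperatorID, PlantID, SupplierID} is a candidate key.
No proper subset of any of these is a key, and no other minimal superkey exists.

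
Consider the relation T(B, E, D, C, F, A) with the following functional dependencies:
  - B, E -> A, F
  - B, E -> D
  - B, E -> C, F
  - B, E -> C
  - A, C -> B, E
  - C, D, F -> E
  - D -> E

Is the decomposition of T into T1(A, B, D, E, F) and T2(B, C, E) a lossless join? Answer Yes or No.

Common attributes: {B, E}; their closure is {A, B, C, D, E, F}.
Since T1 ⊆ {A, B, C, D, E, F}, the intersection is a superkey of T1; the decomposition is lossless.

Yes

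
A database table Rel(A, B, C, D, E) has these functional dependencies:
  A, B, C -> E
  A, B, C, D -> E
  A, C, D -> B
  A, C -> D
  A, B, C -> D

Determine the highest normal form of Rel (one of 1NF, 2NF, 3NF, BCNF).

Candidate key: {A, C}. Prime attributes: {A, C}.
The left-hand side of every FD is a superkey, so BCNF is satisfied.

BCNF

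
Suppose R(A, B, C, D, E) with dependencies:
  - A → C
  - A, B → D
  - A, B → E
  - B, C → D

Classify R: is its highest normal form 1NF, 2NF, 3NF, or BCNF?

1NF

Candidate key: {A, B}. Prime attributes: {A, B}.
For A → C we have {A}⁺ = {A, C}; {A} is not a superkey, so BCNF fails.
A → C has non-prime {C} on the right and a non-superkey on the left, so 3NF fails.
Since {A} ⊂ {A, B} and {A}⁺ ⊇ {C} with {C} non-prime, there is a partial dependency; 2NF fails.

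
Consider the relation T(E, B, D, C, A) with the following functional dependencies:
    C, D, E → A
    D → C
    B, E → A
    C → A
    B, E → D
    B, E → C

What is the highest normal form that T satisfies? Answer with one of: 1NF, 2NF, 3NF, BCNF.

2NF

Candidate key: {B, E}. Prime attributes: {B, E}.
C, D, E → A breaks BCNF: {C, D, E}⁺ = {A, C, D, E}, so {C, D, E} is not a superkey.
C, D, E → A determines the non-prime attribute {A} from a non-superkey — 3NF is violated.
No proper subset of a key has a non-prime attribute in its closure, so there is no partial dependency; 2NF holds.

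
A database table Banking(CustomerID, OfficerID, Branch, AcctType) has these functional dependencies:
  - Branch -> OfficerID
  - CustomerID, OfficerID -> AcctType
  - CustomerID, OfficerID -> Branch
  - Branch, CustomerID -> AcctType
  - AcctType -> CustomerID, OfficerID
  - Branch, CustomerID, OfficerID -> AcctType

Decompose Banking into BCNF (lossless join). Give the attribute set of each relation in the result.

{AcctType, Branch, CustomerID}; {Branch, OfficerID}

Candidate keys of the original relation: {AcctType}, {Branch, CustomerID}, {CustomerID, OfficerID}.
Within {AcctType, Branch, CustomerID, OfficerID}: {Branch}⁺ ∩ {AcctType, Branch, CustomerID, OfficerID} = {Branch, OfficerID}, not the whole set, so Branch -> OfficerID violates BCNF; decompose into {Branch, OfficerID} and {AcctType, Branch, CustomerID}.
{Branch, OfficerID} is in BCNF.
{AcctType, Branch, CustomerID} is in BCNF.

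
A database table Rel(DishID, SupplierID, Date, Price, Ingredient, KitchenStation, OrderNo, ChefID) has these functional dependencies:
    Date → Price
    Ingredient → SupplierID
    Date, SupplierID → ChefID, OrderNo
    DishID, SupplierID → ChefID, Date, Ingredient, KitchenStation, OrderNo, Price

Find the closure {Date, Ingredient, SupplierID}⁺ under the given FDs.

{ChefID, Date, Ingredient, OrderNo, Price, SupplierID}

Start with {Date, Ingredient, SupplierID}.
Date → Price applies; add {Price} → now {Date, Ingredient, Price, SupplierID}.
Date, SupplierID → ChefID, OrderNo applies; add {ChefID, OrderNo} → now {ChefID, Date, Ingredient, OrderNo, Price, SupplierID}.
No further FD applies.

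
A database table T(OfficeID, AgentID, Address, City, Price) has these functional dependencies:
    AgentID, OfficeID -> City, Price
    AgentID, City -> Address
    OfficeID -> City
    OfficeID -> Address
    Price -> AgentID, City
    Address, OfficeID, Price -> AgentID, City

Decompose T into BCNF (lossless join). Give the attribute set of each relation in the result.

{Address, AgentID, City}; {AgentID, Price}; {City, OfficeID}; {OfficeID, Price}

Candidate keys of the original relation: {AgentID, OfficeID}, {OfficeID, Price}.
{Address, AgentID, City, OfficeID, Price}: {AgentID, City} determines {Address, AgentID, City} here but is not a superkey — split on AgentID, City -> Address, giving {Address, AgentID, City} and {AgentID, City, OfficeID, Price}.
{Address, AgentID, City}: every determinant is a superkey — BCNF.
{AgentID, City, OfficeID, Price}: {OfficeID} determines {City, OfficeID} here but is not a superkey — split on OfficeID -> City, giving {City, OfficeID} and {AgentID, OfficeID, Price}.
{City, OfficeID}: every determinant is a superkey — BCNF.
{AgentID, OfficeID, Price}: {Price} determines {AgentID, Price} here but is not a superkey — split on Price -> AgentID, giving {AgentID, Price} and {OfficeID, Price}.
{AgentID, Price}: every determinant is a superkey — BCNF.
{OfficeID, Price}: every determinant is a superkey — BCNF.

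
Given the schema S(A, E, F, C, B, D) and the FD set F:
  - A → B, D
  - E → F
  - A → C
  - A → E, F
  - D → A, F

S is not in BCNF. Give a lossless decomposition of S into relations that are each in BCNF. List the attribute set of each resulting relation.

Candidate keys of the original relation: {A}, {D}.
{A, B, C, D, E, F}: {E} determines {E, F} here but is not a superkey — split on E → F, giving {E, F} and {A, B, C, D, E}.
{E, F}: every determinant is a superkey — BCNF.
{A, B, C, D, E}: every determinant is a superkey — BCNF.

{A, B, C, D, E}; {E, F}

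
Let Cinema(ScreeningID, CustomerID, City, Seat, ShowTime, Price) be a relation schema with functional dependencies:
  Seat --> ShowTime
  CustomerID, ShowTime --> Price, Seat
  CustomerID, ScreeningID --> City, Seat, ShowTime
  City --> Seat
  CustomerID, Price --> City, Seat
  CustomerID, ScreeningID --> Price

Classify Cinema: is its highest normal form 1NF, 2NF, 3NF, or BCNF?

2NF

Candidate key: {CustomerID, ScreeningID}. Prime attributes: {CustomerID, ScreeningID}.
For Seat --> ShowTime we have {Seat}⁺ = {Seat, ShowTime}; {Seat} is not a superkey, so BCNF fails.
Seat --> ShowTime determines the non-prime attribute {ShowTime} from a non-superkey — 3NF is violated.
No non-prime attribute depends on a proper subset of any candidate key, so 2NF holds.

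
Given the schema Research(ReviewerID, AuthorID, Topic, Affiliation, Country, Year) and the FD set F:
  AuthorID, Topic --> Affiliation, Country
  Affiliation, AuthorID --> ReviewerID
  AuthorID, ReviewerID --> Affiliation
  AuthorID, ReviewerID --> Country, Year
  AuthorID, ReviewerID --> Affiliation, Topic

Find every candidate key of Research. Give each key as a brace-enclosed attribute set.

Attributes never on any right-hand side: {AuthorID} — every candidate key must contain it.
{Affiliation, AuthorID}⁺ = {Affiliation, AuthorID, Country, ReviewerID, Topic, Year} — all of the relation — so {Affiliation, AuthorID} is a candidate key.
{AuthorID, ReviewerID}⁺ = {Affiliation, AuthorID, Country, ReviewerID, Topic, Year} — all of the relation — so {AuthorID, ReviewerID} is a candidate key.
{AuthorID, Topic}⁺ = {Affiliation, AuthorID, Country, ReviewerID, Topic, Year} — all of the relation — so {AuthorID, Topic} is a candidate key.
Any other superkey properly contains one of these, so there are no further candidate keys.

{Affiliation, AuthorID}, {AuthorID, ReviewerID}, {AuthorID, Topic}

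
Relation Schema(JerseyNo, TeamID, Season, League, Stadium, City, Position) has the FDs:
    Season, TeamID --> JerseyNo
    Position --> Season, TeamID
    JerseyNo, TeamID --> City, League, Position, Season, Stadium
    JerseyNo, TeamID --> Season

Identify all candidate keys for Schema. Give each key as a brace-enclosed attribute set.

{Position}⁺ = {City, JerseyNo, League, Position, Season, Stadium, TeamID} — all of the relation — so {Position} is a candidate key.
{JerseyNo, TeamID}⁺ = {City, JerseyNo, League, Position, Season, Stadium, TeamID} — all of the relation — so {JerseyNo, TeamID} is a candidate key.
{Season, TeamID}⁺ = {City, JerseyNo, League, Position, Season, Stadium, TeamID} — all of the relation — so {Season, TeamID} is a candidate key.
Any other superkey properly contains one of these, so there are no further candidate keys.

{JerseyNo, TeamID}, {Position}, {Season, TeamID}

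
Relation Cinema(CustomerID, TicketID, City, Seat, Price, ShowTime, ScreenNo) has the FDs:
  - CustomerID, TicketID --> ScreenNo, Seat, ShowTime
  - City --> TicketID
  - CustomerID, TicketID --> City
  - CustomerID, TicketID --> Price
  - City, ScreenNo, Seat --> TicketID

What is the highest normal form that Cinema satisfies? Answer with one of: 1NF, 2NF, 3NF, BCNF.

3NF

Candidate keys: {City, CustomerID}, {CustomerID, TicketID}. Prime attributes: {City, CustomerID, TicketID}.
City --> TicketID breaks BCNF: {City}⁺ = {City, TicketID}, so {City} is not a superkey.
But every attribute on its right side ({TicketID}) is prime, and the same holds for every other non-superkey FD, so 3NF still holds.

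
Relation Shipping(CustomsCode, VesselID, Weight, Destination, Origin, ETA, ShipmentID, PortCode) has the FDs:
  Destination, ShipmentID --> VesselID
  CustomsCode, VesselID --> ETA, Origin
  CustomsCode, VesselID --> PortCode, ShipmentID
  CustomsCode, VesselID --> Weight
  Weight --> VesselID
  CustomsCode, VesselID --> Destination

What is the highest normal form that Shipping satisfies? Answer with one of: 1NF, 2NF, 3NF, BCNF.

Candidate keys: {CustomsCode, Destination, ShipmentID}, {CustomsCode, VesselID}, {CustomsCode, Weight}. Prime attributes: {CustomsCode, Destination, ShipmentID, VesselID, Weight}.
Destination, ShipmentID --> VesselID breaks BCNF: {Destination, ShipmentID}⁺ = {Destination, ShipmentID, VesselID}, so {Destination, ShipmentID} is not a superkey.
Its right-hand attributes {VesselID} are all prime, as are those of every other non-superkey FD — the relation is in 3NF.

3NF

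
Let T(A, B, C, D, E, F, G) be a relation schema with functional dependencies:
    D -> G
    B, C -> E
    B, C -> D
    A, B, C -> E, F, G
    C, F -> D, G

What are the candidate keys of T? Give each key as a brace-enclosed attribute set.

Attributes never on any right-hand side: {A, B, C} — every candidate key must contain all of them.
{A, B, C} is a candidate key since {A, B, C}⁺ = {A, B, C, D, E, F, G} covers every attribute.
No smaller or unrelated set reaches every attribute, so there are no other keys.

{A, B, C}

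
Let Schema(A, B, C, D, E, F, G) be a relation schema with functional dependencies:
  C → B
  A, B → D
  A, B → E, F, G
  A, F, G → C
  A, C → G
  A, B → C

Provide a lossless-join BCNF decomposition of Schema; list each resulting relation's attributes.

Candidate keys of the original relation: {A, B}, {A, C}, {A, F, G}.
Within {A, B, C, D, E, F, G}: {C}⁺ ∩ {A, B, C, D, E, F, G} = {B, C}, not the whole set, so C → B violates BCNF; decompose into {B, C} and {A, C, D, E, F, G}.
{B, C} has no BCNF violation.
{A, C, D, E, F, G} has no BCNF violation.

{A, C, D, E, F, G}; {B, C}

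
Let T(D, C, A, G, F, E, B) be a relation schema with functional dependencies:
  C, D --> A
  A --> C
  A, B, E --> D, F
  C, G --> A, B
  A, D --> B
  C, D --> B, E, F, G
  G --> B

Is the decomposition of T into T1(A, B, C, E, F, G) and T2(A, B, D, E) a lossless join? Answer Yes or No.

Yes

The shared attributes are {A, B, E} and {A, B, E}⁺ = {A, B, C, D, E, F, G}.
This includes all of T1, so the common attributes are a superkey of T1 — the join is lossless.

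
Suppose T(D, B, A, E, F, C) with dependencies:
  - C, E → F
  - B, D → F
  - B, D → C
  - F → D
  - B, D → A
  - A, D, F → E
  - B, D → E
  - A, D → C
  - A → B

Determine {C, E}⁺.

Start with {C, E}.
C, E → F applies; add {F} → now {C, E, F}.
F → D applies; add {D} → now {C, D, E, F}.
No further FD applies.

{C, D, E, F}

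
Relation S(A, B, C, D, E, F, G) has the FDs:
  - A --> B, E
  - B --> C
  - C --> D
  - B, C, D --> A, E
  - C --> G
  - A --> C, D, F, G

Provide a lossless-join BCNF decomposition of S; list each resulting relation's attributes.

Candidate keys of the original relation: {A}, {B}.
In {A, B, C, D, E, F, G}, {C} is not a superkey ({C}⁺ restricted to this set is {C, D, G}), so split on C --> D, G into {C, D, G} and {A, B, C, E, F}.
{C, D, G} is in BCNF.
{A, B, C, E, F} is in BCNF.

{A, B, C, E, F}; {C, D, G}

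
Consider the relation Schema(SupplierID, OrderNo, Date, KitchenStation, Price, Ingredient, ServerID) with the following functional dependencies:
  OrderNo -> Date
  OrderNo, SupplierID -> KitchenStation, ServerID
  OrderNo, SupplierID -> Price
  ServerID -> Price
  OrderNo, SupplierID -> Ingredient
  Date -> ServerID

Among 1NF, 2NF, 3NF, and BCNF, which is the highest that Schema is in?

Candidate key: {OrderNo, SupplierID}. Prime attributes: {OrderNo, SupplierID}.
OrderNo -> Date breaks BCNF: {OrderNo}⁺ = {Date, OrderNo, Price, ServerID}, so {OrderNo} is not a superkey.
OrderNo -> Date determines the non-prime attribute {Date} from a non-superkey — 3NF is violated.
{OrderNo} is a proper subset of the key {OrderNo, SupplierID}, and {OrderNo}⁺ contains the non-prime attributes {Date, Price, ServerID} — a partial dependency, so 2NF is violated.

1NF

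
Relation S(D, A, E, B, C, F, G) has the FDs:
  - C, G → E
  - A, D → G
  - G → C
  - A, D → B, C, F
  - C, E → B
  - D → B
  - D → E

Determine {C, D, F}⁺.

Start with {C, D, F}.
D → B applies; add {B} → now {B, C, D, F}.
D → E applies; add {E} → now {B, C, D, E, F}.
No further FD applies.

{B, C, D, E, F}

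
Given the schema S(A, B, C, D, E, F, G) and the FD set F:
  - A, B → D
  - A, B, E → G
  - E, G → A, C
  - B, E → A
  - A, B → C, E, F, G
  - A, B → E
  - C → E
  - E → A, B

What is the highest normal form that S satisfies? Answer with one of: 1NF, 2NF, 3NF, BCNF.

BCNF

Candidate keys: {A, B}, {C}, {E}. Prime attributes: {A, B, C, E}.
Every FD has a superkey on the left, so the relation is in BCNF.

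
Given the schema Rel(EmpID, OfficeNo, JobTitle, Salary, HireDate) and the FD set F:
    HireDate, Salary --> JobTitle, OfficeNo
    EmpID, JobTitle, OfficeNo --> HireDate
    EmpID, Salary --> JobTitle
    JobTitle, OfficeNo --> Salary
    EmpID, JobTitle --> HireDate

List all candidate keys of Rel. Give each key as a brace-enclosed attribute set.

{EmpID, JobTitle, OfficeNo}, {EmpID, Salary}

No FD produces {EmpID}, so it must be in every candidate key.
Closure of {EmpID, Salary} is {EmpID, HireDate, JobTitle, OfficeNo, Salary}, the whole schema; {EmpID, Salary} is a candidate key.
Closure of {EmpID, JobTitle, OfficeNo} is {EmpID, HireDate, JobTitle, OfficeNo, Salary}, the whole schema; {EmpID, JobTitle, OfficeNo} is a candidate key.
Any other superkey properly contains one of these, so there are no further candidate keys.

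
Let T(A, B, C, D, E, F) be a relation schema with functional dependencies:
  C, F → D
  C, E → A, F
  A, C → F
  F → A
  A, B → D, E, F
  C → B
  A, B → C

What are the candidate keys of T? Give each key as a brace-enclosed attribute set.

{A, B}, {A, C}, {B, F}, {C, E}, {C, F}

{A, B}⁺ = {A, B, C, D, E, F}, which is every attribute, so {A, B} is a candidate key.
{A, C}⁺ = {A, B, C, D, E, F}, which is every attribute, so {A, C} is a candidate key.
{B, F}⁺ = {A, B, C, D, E, F}, which is every attribute, so {B, F} is a candidate key.
{C, E}⁺ = {A, B, C, D, E, F}, which is every attribute, so {C, E} is a candidate key.
{C, F}⁺ = {A, B, C, D, E, F}, which is every attribute, so {C, F} is a candidate key.
Any other superkey properly contains one of these, so there are no further candidate keys.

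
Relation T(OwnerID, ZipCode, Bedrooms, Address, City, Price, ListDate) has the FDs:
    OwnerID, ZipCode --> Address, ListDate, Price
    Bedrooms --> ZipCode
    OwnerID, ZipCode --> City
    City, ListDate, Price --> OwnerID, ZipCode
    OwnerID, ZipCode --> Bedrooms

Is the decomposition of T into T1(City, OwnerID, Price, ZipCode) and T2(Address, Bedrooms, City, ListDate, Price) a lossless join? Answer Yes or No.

Common attributes: {City, Price}; their closure is {City, Price}.
Neither T1 nor T2 is contained in that closure, so the decomposition is lossy.

No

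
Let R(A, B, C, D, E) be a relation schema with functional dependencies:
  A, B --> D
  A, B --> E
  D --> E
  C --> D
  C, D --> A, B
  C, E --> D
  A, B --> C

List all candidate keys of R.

{C}⁺ = {A, B, C, D, E}, which is every attribute, so {C} is a candidate key.
{A, B}⁺ = {A, B, C, D, E}, which is every attribute, so {A, B} is a candidate key.
No proper subset of any of these is a key, and no other minimal superkey exists.

{A, B}, {C}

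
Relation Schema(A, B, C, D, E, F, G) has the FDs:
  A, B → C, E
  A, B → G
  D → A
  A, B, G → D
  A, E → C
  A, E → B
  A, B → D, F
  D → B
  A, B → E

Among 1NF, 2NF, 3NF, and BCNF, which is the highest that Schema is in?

Candidate keys: {A, B}, {A, E}, {D}. Prime attributes: {A, B, D, E}.
The left-hand side of every FD is a superkey, so BCNF is satisfied.

BCNF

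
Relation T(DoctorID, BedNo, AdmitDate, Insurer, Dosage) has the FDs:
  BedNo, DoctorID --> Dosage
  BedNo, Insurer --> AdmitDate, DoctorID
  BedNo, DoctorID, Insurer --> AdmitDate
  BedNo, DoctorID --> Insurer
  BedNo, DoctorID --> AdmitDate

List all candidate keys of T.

No FD produces {BedNo}, so it must be in every candidate key.
Closure of {BedNo, DoctorID} is {AdmitDate, BedNo, DoctorID, Dosage, Insurer}, the whole schema; {BedNo, DoctorID} is a candidate key.
Closure of {BedNo, Insurer} is {AdmitDate, BedNo, DoctorID, Dosage, Insurer}, the whole schema; {BedNo, Insurer} is a candidate key.
These are minimal and exhaustive — every other superkey contains one of them.

{BedNo, DoctorID}, {BedNo, Insurer}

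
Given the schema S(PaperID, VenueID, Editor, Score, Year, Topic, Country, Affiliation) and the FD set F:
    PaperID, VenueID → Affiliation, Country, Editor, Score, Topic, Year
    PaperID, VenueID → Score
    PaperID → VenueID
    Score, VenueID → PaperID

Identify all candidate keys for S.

{PaperID} is a candidate key since {PaperID}⁺ = {Affiliation, Country, Editor, PaperID, Score, Topic, VenueID, Year} covers every attribute.
{Score, VenueID} is a candidate key since {Score, VenueID}⁺ = {Affiliation, Country, Editor, PaperID, Score, Topic, VenueID, Year} covers every attribute.
Any other superkey properly contains one of these, so there are no further candidate keys.

{PaperID}, {Score, VenueID}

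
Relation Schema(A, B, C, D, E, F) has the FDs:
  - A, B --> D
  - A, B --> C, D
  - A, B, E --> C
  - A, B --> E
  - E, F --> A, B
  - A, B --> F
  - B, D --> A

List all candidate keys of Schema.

{A, B}, {B, D}, {E, F}

{A, B} is a candidate key since {A, B}⁺ = {A, B, C, D, E, F} covers every attribute.
{B, D} is a candidate key since {B, D}⁺ = {A, B, C, D, E, F} covers every attribute.
{E, F} is a candidate key since {E, F}⁺ = {A, B, C, D, E, F} covers every attribute.
These are minimal and exhaustive — every other superkey contains one of them.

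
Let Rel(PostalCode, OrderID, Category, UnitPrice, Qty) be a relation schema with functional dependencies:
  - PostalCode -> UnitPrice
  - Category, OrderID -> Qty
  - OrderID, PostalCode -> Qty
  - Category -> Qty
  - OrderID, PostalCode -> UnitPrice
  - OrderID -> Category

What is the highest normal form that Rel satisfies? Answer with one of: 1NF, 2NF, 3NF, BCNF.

Candidate key: {OrderID, PostalCode}. Prime attributes: {OrderID, PostalCode}.
PostalCode -> UnitPrice breaks BCNF: {PostalCode}⁺ = {PostalCode, UnitPrice}, so {PostalCode} is not a superkey.
PostalCode -> UnitPrice has non-prime {UnitPrice} on the right and a non-superkey on the left, so 3NF fails.
{OrderID} is a proper subset of the key {OrderID, PostalCode}, and {OrderID}⁺ contains the non-prime attributes {Category, Qty} — a partial dependency, so 2NF is violated.

1NF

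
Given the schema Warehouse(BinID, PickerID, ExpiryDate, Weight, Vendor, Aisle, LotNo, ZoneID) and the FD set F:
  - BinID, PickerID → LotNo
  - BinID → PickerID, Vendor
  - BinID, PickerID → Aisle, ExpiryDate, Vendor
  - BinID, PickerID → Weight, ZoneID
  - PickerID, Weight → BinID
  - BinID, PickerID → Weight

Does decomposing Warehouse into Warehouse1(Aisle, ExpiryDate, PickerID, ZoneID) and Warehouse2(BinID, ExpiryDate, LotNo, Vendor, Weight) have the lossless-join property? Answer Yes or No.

Common attributes: {ExpiryDate}; their closure is {ExpiryDate}.
Warehouse1 ⊄ {ExpiryDate} and Warehouse2 ⊄ {ExpiryDate}, so the split is lossy.

No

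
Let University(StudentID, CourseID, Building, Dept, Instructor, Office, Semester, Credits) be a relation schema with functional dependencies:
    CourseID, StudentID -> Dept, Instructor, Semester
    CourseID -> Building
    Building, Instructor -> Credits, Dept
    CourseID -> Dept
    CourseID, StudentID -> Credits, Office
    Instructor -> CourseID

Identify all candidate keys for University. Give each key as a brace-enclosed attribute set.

{CourseID, StudentID}, {Instructor, StudentID}

Attributes never on any right-hand side: {StudentID} — every candidate key must contain it.
{CourseID, StudentID}⁺ = {Building, CourseID, Credits, Dept, Instructor, Office, Semester, StudentID}, which is every attribute, so {CourseID, StudentID} is a candidate key.
{Instructor, StudentID}⁺ = {Building, CourseID, Credits, Dept, Instructor, Office, Semester, StudentID}, which is every attribute, so {Instructor, StudentID} is a candidate key.
These are minimal and exhaustive — every other superkey contains one of them.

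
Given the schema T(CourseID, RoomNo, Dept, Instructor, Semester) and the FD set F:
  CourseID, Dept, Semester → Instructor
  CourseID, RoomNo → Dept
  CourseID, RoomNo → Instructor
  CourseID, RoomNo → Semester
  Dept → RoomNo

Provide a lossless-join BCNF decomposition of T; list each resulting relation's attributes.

Candidate keys of the original relation: {CourseID, Dept}, {CourseID, RoomNo}.
In {CourseID, Dept, Instructor, RoomNo, Semester}, {Dept} is not a superkey ({Dept}⁺ restricted to this set is {Dept, RoomNo}), so split on Dept → RoomNo into {Dept, RoomNo} and {CourseID, Dept, Instructor, Semester}.
{Dept, RoomNo} is in BCNF.
{CourseID, Dept, Instructor, Semester} is in BCNF.

{CourseID, Dept, Instructor, Semester}; {Dept, RoomNo}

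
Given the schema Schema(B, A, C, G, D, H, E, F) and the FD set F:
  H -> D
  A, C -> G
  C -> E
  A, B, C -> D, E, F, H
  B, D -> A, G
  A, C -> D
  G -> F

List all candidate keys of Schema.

Attributes never on any right-hand side: {B, C} — every candidate key must contain all of them.
{A, B, C}⁺ = {A, B, C, D, E, F, G, H}, which is every attribute, so {A, B, C} is a candidate key.
{B, C, D}⁺ = {A, B, C, D, E, F, G, H}, which is every attribute, so {B, C, D} is a candidate key.
{B, C, H}⁺ = {A, B, C, D, E, F, G, H}, which is every attribute, so {B, C, H} is a candidate key.
No proper subset of any of these is a key, and no other minimal superkey exists.

{A, B, C}, {B, C, D}, {B, C, H}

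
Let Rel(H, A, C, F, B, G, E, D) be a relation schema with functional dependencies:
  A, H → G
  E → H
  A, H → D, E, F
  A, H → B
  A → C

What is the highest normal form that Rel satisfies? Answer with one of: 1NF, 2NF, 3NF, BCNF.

1NF

Candidate keys: {A, E}, {A, H}. Prime attributes: {A, E, H}.
E → H breaks BCNF: {E}⁺ = {E, H}, so {E} is not a superkey.
Because {C} is non-prime and the left side of A → C is not a superkey, the relation is not in 3NF.
{A} is a proper subset of the key {A, E}, and {A}⁺ contains the non-prime attribute {C} — a partial dependency, so 2NF is violated.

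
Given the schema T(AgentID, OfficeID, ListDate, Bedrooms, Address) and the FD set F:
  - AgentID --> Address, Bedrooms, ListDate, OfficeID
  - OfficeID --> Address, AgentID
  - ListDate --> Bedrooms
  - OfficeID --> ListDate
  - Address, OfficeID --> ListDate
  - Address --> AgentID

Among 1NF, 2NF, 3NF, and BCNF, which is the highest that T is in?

Candidate keys: {Address}, {AgentID}, {OfficeID}. Prime attributes: {Address, AgentID, OfficeID}.
ListDate --> Bedrooms breaks BCNF: {ListDate}⁺ = {Bedrooms, ListDate}, so {ListDate} is not a superkey.
Because {Bedrooms} is non-prime and the left side of ListDate --> Bedrooms is not a superkey, the relation is not in 3NF.
Every candidate key is a single attribute, so no partial dependency is possible; 2NF holds.

2NF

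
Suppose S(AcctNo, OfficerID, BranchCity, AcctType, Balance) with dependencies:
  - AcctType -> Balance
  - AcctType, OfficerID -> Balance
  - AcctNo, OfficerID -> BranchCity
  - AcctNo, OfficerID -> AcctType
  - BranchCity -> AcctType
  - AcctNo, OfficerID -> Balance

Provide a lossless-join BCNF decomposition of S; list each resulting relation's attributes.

Candidate key of the original relation: {AcctNo, OfficerID}.
Within {AcctNo, AcctType, Balance, BranchCity, OfficerID}: {AcctType}⁺ ∩ {AcctNo, AcctType, Balance, BranchCity, OfficerID} = {AcctType, Balance}, not the whole set, so AcctType -> Balance violates BCNF; decompose into {AcctType, Balance} and {AcctNo, AcctType, BranchCity, OfficerID}.
{AcctType, Balance}: every determinant is a superkey — BCNF.
Within {AcctNo, AcctType, BranchCity, OfficerID}: {BranchCity}⁺ ∩ {AcctNo, AcctType, BranchCity, OfficerID} = {AcctType, BranchCity}, not the whole set, so BranchCity -> AcctType violates BCNF; decompose into {AcctType, BranchCity} and {AcctNo, BranchCity, OfficerID}.
{AcctType, BranchCity}: every determinant is a superkey — BCNF.
{AcctNo, BranchCity, OfficerID}: every determinant is a superkey — BCNF.

{AcctNo, BranchCity, OfficerID}; {AcctType, Balance}; {AcctType, BranchCity}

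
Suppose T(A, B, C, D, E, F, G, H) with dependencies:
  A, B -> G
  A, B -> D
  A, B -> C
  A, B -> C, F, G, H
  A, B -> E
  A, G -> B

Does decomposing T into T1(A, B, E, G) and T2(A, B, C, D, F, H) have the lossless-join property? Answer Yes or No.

Yes

The shared attributes are {A, B} and {A, B}⁺ = {A, B, C, D, E, F, G, H}.
Since T1 ⊆ {A, B, C, D, E, F, G, H}, the intersection is a superkey of T1; the decomposition is lossless.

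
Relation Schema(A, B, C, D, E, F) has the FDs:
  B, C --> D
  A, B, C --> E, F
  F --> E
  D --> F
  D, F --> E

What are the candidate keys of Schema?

No FD produces {A, B, C}, so they must be in every candidate key.
{A, B, C}⁺ = {A, B, C, D, E, F} — all of the relation — so {A, B, C} is a candidate key.
No smaller or unrelated set reaches every attribute, so there are no other keys.

{A, B, C}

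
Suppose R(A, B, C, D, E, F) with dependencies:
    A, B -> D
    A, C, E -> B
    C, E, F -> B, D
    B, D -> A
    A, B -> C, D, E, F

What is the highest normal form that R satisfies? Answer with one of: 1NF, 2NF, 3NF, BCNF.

BCNF

Candidate keys: {A, B}, {A, C, E}, {B, D}, {C, E, F}. Prime attributes: {A, B, C, D, E, F}.
The left-hand side of every FD is a superkey, so BCNF is satisfied.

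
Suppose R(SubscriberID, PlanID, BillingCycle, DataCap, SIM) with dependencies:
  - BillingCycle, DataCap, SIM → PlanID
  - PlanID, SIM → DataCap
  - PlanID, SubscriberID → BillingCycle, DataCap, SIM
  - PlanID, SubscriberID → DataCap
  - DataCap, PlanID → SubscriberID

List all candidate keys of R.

{BillingCycle, DataCap, SIM}, {DataCap, PlanID}, {PlanID, SIM}, {PlanID, SubscriberID}

{DataCap, PlanID}⁺ = {BillingCycle, DataCap, PlanID, SIM, SubscriberID}, which is every attribute, so {DataCap, PlanID} is a candidate key.
{PlanID, SIM}⁺ = {BillingCycle, DataCap, PlanID, SIM, SubscriberID}, which is every attribute, so {PlanID, SIM} is a candidate key.
{PlanID, SubscriberID}⁺ = {BillingCycle, DataCap, PlanID, SIM, SubscriberID}, which is every attribute, so {PlanID, SubscriberID} is a candidate key.
{BillingCycle, DataCap, SIM}⁺ = {BillingCycle, DataCap, PlanID, SIM, SubscriberID}, which is every attribute, so {BillingCycle, DataCap, SIM} is a candidate key.
These are minimal and exhaustive — every other superkey contains one of them.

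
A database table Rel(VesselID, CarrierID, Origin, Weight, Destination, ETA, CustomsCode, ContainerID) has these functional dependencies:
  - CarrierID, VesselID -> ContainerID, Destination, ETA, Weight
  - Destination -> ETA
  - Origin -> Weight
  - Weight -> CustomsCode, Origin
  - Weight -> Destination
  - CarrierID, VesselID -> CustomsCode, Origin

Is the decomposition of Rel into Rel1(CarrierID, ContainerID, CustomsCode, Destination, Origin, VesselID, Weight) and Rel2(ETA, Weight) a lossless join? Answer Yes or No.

Common attributes: {Weight}; their closure is {CustomsCode, Destination, ETA, Origin, Weight}.
Since Rel2 ⊆ {CustomsCode, Destination, ETA, Origin, Weight}, the intersection is a superkey of Rel2; the decomposition is lossless.

Yes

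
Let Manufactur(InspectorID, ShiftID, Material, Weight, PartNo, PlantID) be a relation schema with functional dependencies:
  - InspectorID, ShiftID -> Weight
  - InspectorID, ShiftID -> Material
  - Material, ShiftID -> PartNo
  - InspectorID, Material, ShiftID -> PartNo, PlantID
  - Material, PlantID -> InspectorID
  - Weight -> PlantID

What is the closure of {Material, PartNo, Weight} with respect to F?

{InspectorID, Material, PartNo, PlantID, Weight}

Start with {Material, PartNo, Weight}.
Weight -> PlantID applies; add {PlantID} → now {Material, PartNo, PlantID, Weight}.
Material, PlantID -> InspectorID applies; add {InspectorID} → now {InspectorID, Material, PartNo, PlantID, Weight}.
No further FD applies.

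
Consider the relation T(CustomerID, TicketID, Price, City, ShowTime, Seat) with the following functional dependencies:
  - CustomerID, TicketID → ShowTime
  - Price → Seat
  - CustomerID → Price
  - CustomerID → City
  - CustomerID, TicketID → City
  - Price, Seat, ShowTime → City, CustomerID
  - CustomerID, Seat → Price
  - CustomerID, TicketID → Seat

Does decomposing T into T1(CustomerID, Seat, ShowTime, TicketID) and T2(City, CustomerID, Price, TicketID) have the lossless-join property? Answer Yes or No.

Yes

T1 ∩ T2 = {CustomerID, TicketID}; its closure under F is {City, CustomerID, Price, Seat, ShowTime, TicketID}.
T1 is contained in that closure, so T1 ∩ T2 → T1 holds and the join is lossless.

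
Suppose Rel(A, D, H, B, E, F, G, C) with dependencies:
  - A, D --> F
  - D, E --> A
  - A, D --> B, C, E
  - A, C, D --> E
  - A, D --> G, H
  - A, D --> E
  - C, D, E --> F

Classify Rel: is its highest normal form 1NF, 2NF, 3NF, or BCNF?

Candidate keys: {A, D}, {D, E}. Prime attributes: {A, D, E}.
Each dependency's left side is a superkey — BCNF holds.

BCNF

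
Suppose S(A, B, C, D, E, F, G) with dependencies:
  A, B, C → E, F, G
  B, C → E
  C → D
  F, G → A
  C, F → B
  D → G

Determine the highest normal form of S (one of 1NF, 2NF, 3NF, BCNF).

Candidate keys: {A, B, C}, {C, F}. Prime attributes: {A, B, C, F}.
B, C → E breaks BCNF: {B, C}⁺ = {B, C, D, E, G}, so {B, C} is not a superkey.
B, C → E determines the non-prime attribute {E} from a non-superkey — 3NF is violated.
Since {C} ⊂ {C, F} and {C}⁺ ⊇ {D, G} with {D, G} non-prime, there is a partial dependency; 2NF fails.

1NF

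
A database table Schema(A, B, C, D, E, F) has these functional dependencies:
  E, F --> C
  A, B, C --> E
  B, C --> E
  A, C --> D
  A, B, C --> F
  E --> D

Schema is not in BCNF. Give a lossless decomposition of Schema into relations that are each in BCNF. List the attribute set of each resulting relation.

Candidate keys of the original relation: {A, B, C}, {A, B, E, F}.
{A, B, C, D, E, F}: {E, F} determines {C, D, E, F} here but is not a superkey — split on E, F --> C, D, giving {C, D, E, F} and {A, B, E, F}.
{C, D, E, F}: {E} determines {D, E} here but is not a superkey — split on E --> D, giving {D, E} and {C, E, F}.
{D, E}: every determinant is a superkey — BCNF.
{C, E, F}: every determinant is a superkey — BCNF.
{A, B, E, F}: every determinant is a superkey — BCNF.

{A, B, E, F}; {C, E, F}; {D, E}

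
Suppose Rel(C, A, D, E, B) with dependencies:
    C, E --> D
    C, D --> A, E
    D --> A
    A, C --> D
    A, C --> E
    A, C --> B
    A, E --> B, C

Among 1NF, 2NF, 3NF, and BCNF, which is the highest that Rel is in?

3NF

Candidate keys: {A, C}, {A, E}, {C, D}, {C, E}, {D, E}. Prime attributes: {A, C, D, E}.
D --> A breaks BCNF: {D}⁺ = {A, D}, so {D} is not a superkey.
Its right-hand attributes {A} are all prime, as are those of every other non-superkey FD — the relation is in 3NF.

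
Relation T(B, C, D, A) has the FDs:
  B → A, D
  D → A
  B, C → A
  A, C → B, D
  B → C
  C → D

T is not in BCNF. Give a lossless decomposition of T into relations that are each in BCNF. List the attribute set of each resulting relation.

Candidate keys of the original relation: {B}, {C}.
Within {A, B, C, D}: {D}⁺ ∩ {A, B, C, D} = {A, D}, not the whole set, so D → A violates BCNF; decompose into {A, D} and {B, C, D}.
{A, D} is in BCNF.
{B, C, D} is in BCNF.

{A, D}; {B, C, D}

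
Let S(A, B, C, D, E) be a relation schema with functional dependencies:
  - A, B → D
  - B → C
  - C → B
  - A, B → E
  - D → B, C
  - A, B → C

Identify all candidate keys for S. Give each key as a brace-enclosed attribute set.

{A, B}, {A, C}, {A, D}

No FD produces {A}, so it must be in every candidate key.
{A, B}⁺ = {A, B, C, D, E}, which is every attribute, so {A, B} is a candidate key.
{A, C}⁺ = {A, B, C, D, E}, which is every attribute, so {A, C} is a candidate key.
{A, D}⁺ = {A, B, C, D, E}, which is every attribute, so {A, D} is a candidate key.
Any other superkey properly contains one of these, so there are no further candidate keys.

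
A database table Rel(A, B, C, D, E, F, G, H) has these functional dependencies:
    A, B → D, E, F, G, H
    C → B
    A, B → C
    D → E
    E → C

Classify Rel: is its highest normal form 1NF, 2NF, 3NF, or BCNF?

3NF

Candidate keys: {A, B}, {A, C}, {A, D}, {A, E}. Prime attributes: {A, B, C, D, E}.
For C → B we have {C}⁺ = {B, C}; {C} is not a superkey, so BCNF fails.
But every attribute on its right side ({B}) is prime, and the same holds for every other non-superkey FD, so 3NF still holds.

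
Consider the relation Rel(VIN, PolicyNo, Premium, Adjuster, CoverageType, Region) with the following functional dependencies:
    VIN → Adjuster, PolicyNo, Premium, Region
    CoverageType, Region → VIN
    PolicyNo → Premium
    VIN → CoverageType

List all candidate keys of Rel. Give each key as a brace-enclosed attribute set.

{VIN}⁺ = {Adjuster, CoverageType, PolicyNo, Premium, Region, VIN}, which is every attribute, so {VIN} is a candidate key.
{CoverageType, Region}⁺ = {Adjuster, CoverageType, PolicyNo, Premium, Region, VIN}, which is every attribute, so {CoverageType, Region} is a candidate key.
No proper subset of any of these is a key, and no other minimal superkey exists.

{CoverageType, Region}, {VIN}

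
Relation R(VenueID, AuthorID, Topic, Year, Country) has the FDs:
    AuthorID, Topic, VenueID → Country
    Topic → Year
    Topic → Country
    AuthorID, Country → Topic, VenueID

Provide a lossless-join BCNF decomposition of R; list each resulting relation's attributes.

Candidate keys of the original relation: {AuthorID, Country}, {AuthorID, Topic}.
Within {AuthorID, Country, Topic, VenueID, Year}: {Topic}⁺ ∩ {AuthorID, Country, Topic, VenueID, Year} = {Country, Topic, Year}, not the whole set, so Topic → Country, Year violates BCNF; decompose into {Country, Topic, Year} and {AuthorID, Topic, VenueID}.
{Country, Topic, Year} is in BCNF.
{AuthorID, Topic, VenueID} is in BCNF.

{AuthorID, Topic, VenueID}; {Country, Topic, Year}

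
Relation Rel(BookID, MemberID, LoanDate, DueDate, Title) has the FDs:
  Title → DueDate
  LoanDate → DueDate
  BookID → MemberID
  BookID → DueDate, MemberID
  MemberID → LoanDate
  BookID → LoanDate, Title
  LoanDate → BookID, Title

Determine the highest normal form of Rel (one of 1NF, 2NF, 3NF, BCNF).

Candidate keys: {BookID}, {LoanDate}, {MemberID}. Prime attributes: {BookID, LoanDate, MemberID}.
Title → DueDate: {Title}⁺ = {DueDate, Title}, which is not all of the attributes, so the left side is not a superkey — BCNF is violated.
Because {DueDate} is non-prime and the left side of Title → DueDate is not a superkey, the relation is not in 3NF.
Every candidate key is a single attribute, so no partial dependency is possible; 2NF holds.

2NF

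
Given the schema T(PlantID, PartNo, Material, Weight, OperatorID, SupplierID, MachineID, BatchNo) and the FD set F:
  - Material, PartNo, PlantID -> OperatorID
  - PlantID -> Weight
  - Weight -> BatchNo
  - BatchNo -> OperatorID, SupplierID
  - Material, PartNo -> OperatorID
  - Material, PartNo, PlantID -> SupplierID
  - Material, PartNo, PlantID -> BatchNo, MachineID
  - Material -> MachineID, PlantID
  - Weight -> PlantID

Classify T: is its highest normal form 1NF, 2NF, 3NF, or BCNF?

Candidate key: {Material, PartNo}. Prime attributes: {Material, PartNo}.
For PlantID -> Weight we have {PlantID}⁺ = {BatchNo, OperatorID, PlantID, SupplierID, Weight}; {PlantID} is not a superkey, so BCNF fails.
Because {Weight} is non-prime and the left side of PlantID -> Weight is not a superkey, the relation is not in 3NF.
Since {Material} ⊂ {Material, PartNo} and {Material}⁺ ⊇ {BatchNo, MachineID, OperatorID, PlantID, SupplierID, Weight} with {BatchNo, MachineID, OperatorID, PlantID, SupplierID, Weight} non-prime, there is a partial dependency; 2NF fails.

1NF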